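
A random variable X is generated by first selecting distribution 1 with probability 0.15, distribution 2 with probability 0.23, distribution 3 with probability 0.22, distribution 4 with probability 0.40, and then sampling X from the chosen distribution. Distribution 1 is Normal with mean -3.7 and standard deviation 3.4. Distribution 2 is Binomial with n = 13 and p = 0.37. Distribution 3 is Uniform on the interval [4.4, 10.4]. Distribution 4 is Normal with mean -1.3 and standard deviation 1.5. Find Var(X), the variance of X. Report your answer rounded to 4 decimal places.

Per component, 1: μ=-3.7, E[X²]=25.25; 2: μ=4.81, E[X²]=26.1664; 3: μ=7.4, E[X²]=57.76; 4: μ=-1.3, E[X²]=3.94.
E[X] = 0.15·-3.7 + 0.23·4.81 + 0.22·7.4 + 0.4·-1.3 = 1.6593.
E[X²] = 0.15·25.25 + 0.23·26.1664 + 0.22·57.76 + 0.4·3.94 = 24.089.
Var(X) = E[X²] − (E[X])² = 24.089 − 2.75328 = 21.3357.

21.3357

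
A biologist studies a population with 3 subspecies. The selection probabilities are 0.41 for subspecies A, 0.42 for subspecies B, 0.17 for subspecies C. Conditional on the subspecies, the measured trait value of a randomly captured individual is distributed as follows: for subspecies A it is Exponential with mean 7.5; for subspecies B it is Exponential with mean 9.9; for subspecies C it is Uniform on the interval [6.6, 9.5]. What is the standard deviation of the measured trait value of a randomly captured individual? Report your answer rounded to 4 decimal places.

Per component, A: μ=7.5, E[X²]=112.5; B: μ=9.9, E[X²]=196.02; C: μ=8.05, E[X²]=65.5033.
E[X] = 0.41·7.5 + 0.42·9.9 + 0.17·8.05 = 8.6015.
E[X²] = 0.41·112.5 + 0.42·196.02 + 0.17·65.5033 = 139.589.
Var(X) = E[X²] − (E[X])² = 139.589 − 73.9858 = 65.6032.
SD(X) = √65.6032 = 8.09958.

8.0996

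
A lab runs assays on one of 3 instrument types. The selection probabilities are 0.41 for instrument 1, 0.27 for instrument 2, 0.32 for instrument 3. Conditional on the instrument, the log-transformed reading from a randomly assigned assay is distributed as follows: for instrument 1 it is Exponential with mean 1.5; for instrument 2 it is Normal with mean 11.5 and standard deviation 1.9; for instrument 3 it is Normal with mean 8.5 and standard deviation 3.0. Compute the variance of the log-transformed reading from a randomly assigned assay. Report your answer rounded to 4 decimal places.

Per component, 1: μ=1.5, E[X²]=4.5; 2: μ=11.5, E[X²]=135.86; 3: μ=8.5, E[X²]=81.25.
E[X] = 0.41·1.5 + 0.27·11.5 + 0.32·8.5 = 6.44.
E[X²] = 0.41·4.5 + 0.27·135.86 + 0.32·81.25 = 64.5272.
Var(X) = E[X²] − (E[X])² = 64.5272 − 41.4736 = 23.0536.

23.0536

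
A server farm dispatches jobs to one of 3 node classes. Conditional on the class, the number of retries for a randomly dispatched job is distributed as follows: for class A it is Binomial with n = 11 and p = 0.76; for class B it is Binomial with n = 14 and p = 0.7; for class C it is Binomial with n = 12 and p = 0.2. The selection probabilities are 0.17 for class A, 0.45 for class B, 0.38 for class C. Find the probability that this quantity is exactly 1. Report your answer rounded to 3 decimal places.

Conditional on each class, P(X = 1): A: 5.30052e-06; B: 1.56244e-06; C: 0.206158.
By total probability, P(X = 1) = 0.17·5.30052e-06 + 0.45·1.56244e-06 + 0.38·0.206158 = 0.0783418.

0.078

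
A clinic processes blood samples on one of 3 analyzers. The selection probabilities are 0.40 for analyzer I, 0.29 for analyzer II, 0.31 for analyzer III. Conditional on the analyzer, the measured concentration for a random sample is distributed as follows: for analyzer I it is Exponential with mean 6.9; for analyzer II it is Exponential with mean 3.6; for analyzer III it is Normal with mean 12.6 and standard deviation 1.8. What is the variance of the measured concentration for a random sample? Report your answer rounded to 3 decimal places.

Per component, I: μ=6.9, E[X²]=95.22; II: μ=3.6, E[X²]=25.92; III: μ=12.6, E[X²]=162.
E[X] = 0.4·6.9 + 0.29·3.6 + 0.31·12.6 = 7.71.
E[X²] = 0.4·95.22 + 0.29·25.92 + 0.31·162 = 95.8248.
Var(X) = E[X²] − (E[X])² = 95.8248 − 59.4441 = 36.3807.

36.381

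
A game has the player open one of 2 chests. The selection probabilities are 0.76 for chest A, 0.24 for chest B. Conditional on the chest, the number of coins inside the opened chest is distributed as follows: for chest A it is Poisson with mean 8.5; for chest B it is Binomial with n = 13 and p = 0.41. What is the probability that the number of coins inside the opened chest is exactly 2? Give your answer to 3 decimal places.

0.015

Conditional on each chest, P(X = 2): A: 0.00735029; B: 0.0395398.
By total probability, P(X = 2) = 0.76·0.00735029 + 0.24·0.0395398 = 0.0150758.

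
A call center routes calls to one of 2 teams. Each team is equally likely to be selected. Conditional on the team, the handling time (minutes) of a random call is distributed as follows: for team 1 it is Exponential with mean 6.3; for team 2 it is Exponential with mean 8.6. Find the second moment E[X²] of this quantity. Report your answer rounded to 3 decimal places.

113.650

For each component E[X²] = Var + (mean)², giving 1: 79.38; 2: 147.92.
Overall E[X²] = 0.5·79.38 + 0.5·147.92 = 113.65.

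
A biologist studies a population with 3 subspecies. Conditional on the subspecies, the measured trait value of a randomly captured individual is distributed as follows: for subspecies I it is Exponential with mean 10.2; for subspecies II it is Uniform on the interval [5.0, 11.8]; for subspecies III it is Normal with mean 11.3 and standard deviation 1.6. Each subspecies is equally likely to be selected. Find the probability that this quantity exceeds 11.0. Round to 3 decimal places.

0.344

Conditional on each subspecies, P(X > 11.0): I: 0.340129; II: 0.117647; III: 0.574366.
By total probability, P(X > 11.0) = 0.333333·0.340129 + 0.333333·0.117647 + 0.333333·0.574366 = 0.344047.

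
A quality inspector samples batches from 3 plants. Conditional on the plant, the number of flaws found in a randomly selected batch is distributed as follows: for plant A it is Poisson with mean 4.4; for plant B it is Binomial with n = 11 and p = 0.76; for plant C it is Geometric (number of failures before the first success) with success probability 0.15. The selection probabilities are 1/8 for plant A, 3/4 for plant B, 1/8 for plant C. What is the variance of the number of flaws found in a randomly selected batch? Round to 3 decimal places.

8.952

Per component, A: μ=4.4, E[X²]=23.76; B: μ=8.36, E[X²]=71.896; C: μ=5.66667, E[X²]=69.8889.
E[X] = 0.125·4.4 + 0.75·8.36 + 0.125·5.66667 = 7.52833.
E[X²] = 0.125·23.76 + 0.75·71.896 + 0.125·69.8889 = 65.6281.
Var(X) = E[X²] − (E[X])² = 65.6281 − 56.6758 = 8.95231.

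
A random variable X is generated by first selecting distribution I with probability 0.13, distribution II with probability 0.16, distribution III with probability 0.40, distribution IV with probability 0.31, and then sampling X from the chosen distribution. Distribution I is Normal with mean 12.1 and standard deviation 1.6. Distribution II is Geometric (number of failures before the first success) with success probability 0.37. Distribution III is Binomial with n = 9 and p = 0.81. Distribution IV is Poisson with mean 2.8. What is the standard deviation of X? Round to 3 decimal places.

3.740

Per component, I: μ=12.1, E[X²]=148.97; II: μ=1.7027, E[X²]=7.5011; III: μ=7.29, E[X²]=54.5292; IV: μ=2.8, E[X²]=10.64.
E[X] = 0.13·12.1 + 0.16·1.7027 + 0.4·7.29 + 0.31·2.8 = 5.62943.
E[X²] = 0.13·148.97 + 0.16·7.5011 + 0.4·54.5292 + 0.31·10.64 = 45.6764.
Var(X) = E[X²] − (E[X])² = 45.6764 − 31.6905 = 13.9858.
SD(X) = √13.9858 = 3.73977.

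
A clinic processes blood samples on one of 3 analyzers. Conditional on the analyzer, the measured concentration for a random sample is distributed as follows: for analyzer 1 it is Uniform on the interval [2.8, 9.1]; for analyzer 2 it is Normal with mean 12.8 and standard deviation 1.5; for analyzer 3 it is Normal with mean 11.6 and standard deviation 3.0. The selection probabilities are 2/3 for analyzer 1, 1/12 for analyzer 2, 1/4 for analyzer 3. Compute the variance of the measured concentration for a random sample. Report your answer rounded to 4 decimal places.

Per component, 1: μ=5.95, E[X²]=38.71; 2: μ=12.8, E[X²]=166.09; 3: μ=11.6, E[X²]=143.56.
E[X] = 0.666667·5.95 + 0.0833333·12.8 + 0.25·11.6 = 7.93333.
E[X²] = 0.666667·38.71 + 0.0833333·166.09 + 0.25·143.56 = 75.5375.
Var(X) = E[X²] − (E[X])² = 75.5375 − 62.9378 = 12.5997.

12.5997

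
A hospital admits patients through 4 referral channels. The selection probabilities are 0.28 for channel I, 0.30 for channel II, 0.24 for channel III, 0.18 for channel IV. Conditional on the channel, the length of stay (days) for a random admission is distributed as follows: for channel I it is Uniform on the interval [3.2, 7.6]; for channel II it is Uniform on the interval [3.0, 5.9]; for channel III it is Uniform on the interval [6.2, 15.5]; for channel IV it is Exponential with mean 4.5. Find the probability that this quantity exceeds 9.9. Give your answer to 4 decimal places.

0.1645

Conditional on each channel, P(X > 9.9): I: 0; II: 0; III: 0.602151; IV: 0.110803.
By total probability, P(X > 9.9) = 0.28·0 + 0.3·0 + 0.24·0.602151 + 0.18·0.110803 = 0.164461.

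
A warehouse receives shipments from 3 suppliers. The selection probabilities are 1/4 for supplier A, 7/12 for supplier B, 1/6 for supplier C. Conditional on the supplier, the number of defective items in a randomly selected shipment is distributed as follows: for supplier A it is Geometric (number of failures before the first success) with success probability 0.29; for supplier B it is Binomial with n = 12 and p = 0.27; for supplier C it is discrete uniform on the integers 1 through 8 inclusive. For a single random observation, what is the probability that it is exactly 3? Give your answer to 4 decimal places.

Conditional on each supplier, P(X = 3): A: 0.103794; B: 0.254929; C: 0.125.
By total probability, P(X = 3) = 0.25·0.103794 + 0.583333·0.254929 + 0.166667·0.125 = 0.195491.

0.1955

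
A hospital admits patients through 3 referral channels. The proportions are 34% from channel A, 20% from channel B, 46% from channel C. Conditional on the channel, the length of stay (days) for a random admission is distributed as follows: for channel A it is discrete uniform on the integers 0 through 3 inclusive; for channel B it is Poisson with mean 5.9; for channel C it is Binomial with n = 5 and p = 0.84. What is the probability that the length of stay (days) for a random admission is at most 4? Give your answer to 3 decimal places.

Conditional on each channel, P(X ≤ 4): A: 1; B: 0.298665; C: 0.581788.
By total probability, P(X ≤ 4) = 0.34·1 + 0.2·0.298665 + 0.46·0.581788 = 0.667355.

0.667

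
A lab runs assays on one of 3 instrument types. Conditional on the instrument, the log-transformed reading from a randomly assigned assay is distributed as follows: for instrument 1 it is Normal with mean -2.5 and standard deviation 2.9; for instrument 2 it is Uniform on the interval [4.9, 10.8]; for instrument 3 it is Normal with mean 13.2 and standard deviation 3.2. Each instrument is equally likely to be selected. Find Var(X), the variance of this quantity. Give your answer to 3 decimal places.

49.654

Per component, 1: μ=-2.5, E[X²]=14.66; 2: μ=7.85, E[X²]=64.5233; 3: μ=13.2, E[X²]=184.48.
E[X] = 0.333333·-2.5 + 0.333333·7.85 + 0.333333·13.2 = 6.18333.
E[X²] = 0.333333·14.66 + 0.333333·64.5233 + 0.333333·184.48 = 87.8878.
Var(X) = E[X²] − (E[X])² = 87.8878 − 38.2336 = 49.6542.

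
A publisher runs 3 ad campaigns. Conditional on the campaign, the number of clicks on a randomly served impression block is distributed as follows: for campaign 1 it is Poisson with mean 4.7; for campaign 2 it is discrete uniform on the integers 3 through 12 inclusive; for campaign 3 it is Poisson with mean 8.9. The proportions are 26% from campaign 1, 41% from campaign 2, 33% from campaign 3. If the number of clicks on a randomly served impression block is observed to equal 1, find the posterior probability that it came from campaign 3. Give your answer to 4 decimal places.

Likelihoods P(X=1 | ·): 1: 0.0427478; 2: 0; 3: 0.00121386.
Posterior ∝ prior × likelihood. Numerator for 3: 0.33·0.00121386 = 0.000400574.
Normalizing constant: 0.26·0.0427478 + 0.41·0 + 0.33·0.00121386 = 0.011515.
P(3 | observation) = 0.000400574 / 0.011515 = 0.0347872.

0.0348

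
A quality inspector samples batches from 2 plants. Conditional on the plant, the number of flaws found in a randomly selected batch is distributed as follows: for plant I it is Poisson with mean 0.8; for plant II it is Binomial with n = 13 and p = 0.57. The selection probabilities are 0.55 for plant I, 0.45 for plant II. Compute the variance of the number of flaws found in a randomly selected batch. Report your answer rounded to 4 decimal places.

Per component, I: μ=0.8, E[X²]=1.44; II: μ=7.41, E[X²]=58.0944.
E[X] = 0.55·0.8 + 0.45·7.41 = 3.7745.
E[X²] = 0.55·1.44 + 0.45·58.0944 = 26.9345.
Var(X) = E[X²] − (E[X])² = 26.9345 − 14.2469 = 12.6876.

12.6876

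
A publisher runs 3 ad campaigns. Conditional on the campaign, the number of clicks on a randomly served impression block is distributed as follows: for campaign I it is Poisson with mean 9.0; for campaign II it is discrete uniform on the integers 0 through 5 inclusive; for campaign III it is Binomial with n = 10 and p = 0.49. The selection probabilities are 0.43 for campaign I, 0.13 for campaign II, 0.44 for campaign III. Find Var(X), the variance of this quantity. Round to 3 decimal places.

11.220

Per component, I: μ=9, E[X²]=90; II: μ=2.5, E[X²]=9.16667; III: μ=4.9, E[X²]=26.509.
E[X] = 0.43·9 + 0.13·2.5 + 0.44·4.9 = 6.351.
E[X²] = 0.43·90 + 0.13·9.16667 + 0.44·26.509 = 51.5556.
Var(X) = E[X²] − (E[X])² = 51.5556 − 40.3352 = 11.2204.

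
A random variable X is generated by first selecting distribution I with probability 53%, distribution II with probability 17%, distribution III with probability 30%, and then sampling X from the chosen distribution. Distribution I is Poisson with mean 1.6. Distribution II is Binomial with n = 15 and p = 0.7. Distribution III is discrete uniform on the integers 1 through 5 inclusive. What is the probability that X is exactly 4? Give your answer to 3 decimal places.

Conditional on each component, P(X = 4): I: 0.0551312; II: 0.000580575; III: 0.2.
By total probability, P(X = 4) = 0.53·0.0551312 + 0.17·0.000580575 + 0.3·0.2 = 0.0893182.

0.089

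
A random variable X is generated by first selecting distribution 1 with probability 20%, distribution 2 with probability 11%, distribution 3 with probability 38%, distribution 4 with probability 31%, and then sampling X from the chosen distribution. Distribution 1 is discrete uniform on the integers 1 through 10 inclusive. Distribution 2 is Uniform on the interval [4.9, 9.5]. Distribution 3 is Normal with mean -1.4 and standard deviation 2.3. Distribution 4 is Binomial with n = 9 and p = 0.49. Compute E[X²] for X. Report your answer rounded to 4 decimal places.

For each component E[X²] = Var + (mean)², giving 1: 38.5; 2: 53.6033; 3: 7.25; 4: 21.6972.
Overall E[X²] = 0.2·38.5 + 0.11·53.6033 + 0.38·7.25 + 0.31·21.6972 = 23.0775.

23.0775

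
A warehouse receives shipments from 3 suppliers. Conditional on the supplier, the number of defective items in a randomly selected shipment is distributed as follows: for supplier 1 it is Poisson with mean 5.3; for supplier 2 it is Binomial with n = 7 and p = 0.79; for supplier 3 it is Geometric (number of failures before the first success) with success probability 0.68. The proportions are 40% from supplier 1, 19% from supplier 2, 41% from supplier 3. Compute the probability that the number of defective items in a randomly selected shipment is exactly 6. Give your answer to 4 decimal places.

Conditional on each supplier, P(X = 6): 1: 0.15366; 2: 0.357339; 3: 0.000730144.
By total probability, P(X = 6) = 0.4·0.15366 + 0.19·0.357339 + 0.41·0.000730144 = 0.129658.

0.1297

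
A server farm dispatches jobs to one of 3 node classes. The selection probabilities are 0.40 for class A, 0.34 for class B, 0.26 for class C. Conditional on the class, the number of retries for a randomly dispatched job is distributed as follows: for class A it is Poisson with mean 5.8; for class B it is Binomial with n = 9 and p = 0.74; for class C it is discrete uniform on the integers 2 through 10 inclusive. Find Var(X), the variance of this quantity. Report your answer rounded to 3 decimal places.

4.785

Per component, A: μ=5.8, E[X²]=39.44; B: μ=6.66, E[X²]=46.0872; C: μ=6, E[X²]=42.6667.
E[X] = 0.4·5.8 + 0.34·6.66 + 0.26·6 = 6.1444.
E[X²] = 0.4·39.44 + 0.34·46.0872 + 0.26·42.6667 = 42.539.
Var(X) = E[X²] − (E[X])² = 42.539 − 37.7537 = 4.78533.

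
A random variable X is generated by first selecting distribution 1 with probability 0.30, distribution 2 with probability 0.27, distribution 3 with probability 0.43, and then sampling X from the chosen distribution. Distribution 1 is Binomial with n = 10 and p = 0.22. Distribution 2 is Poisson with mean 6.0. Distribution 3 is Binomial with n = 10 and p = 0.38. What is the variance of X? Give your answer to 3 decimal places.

5.210

Per component, 1: μ=2.2, E[X²]=6.556; 2: μ=6, E[X²]=42; 3: μ=3.8, E[X²]=16.796.
E[X] = 0.3·2.2 + 0.27·6 + 0.43·3.8 = 3.914.
E[X²] = 0.3·6.556 + 0.27·42 + 0.43·16.796 = 20.5291.
Var(X) = E[X²] − (E[X])² = 20.5291 − 15.3194 = 5.20968.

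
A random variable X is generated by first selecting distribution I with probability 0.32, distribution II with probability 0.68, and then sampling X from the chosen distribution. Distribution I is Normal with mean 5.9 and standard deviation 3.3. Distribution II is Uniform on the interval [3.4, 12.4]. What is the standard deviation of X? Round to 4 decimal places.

Per component, I: μ=5.9, E[X²]=45.7; II: μ=7.9, E[X²]=69.16.
E[X] = 0.32·5.9 + 0.68·7.9 = 7.26.
E[X²] = 0.32·45.7 + 0.68·69.16 = 61.6528.
Var(X) = E[X²] − (E[X])² = 61.6528 − 52.7076 = 8.9452.
SD(X) = √8.9452 = 2.99085.

2.9909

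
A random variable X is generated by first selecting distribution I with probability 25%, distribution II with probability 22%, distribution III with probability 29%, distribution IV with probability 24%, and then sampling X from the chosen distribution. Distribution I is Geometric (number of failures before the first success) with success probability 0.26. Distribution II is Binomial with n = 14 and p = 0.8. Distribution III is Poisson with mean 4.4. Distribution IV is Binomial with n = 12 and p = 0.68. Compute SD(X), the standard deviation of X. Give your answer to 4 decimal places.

3.9066

Per component, I: μ=2.84615, E[X²]=19.0473; II: μ=11.2, E[X²]=127.68; III: μ=4.4, E[X²]=23.76; IV: μ=8.16, E[X²]=69.1968.
E[X] = 0.25·2.84615 + 0.22·11.2 + 0.29·4.4 + 0.24·8.16 = 6.40994.
E[X²] = 0.25·19.0473 + 0.22·127.68 + 0.29·23.76 + 0.24·69.1968 = 56.3491.
Var(X) = E[X²] − (E[X])² = 56.3491 − 41.0873 = 15.2618.
SD(X) = √15.2618 = 3.90663.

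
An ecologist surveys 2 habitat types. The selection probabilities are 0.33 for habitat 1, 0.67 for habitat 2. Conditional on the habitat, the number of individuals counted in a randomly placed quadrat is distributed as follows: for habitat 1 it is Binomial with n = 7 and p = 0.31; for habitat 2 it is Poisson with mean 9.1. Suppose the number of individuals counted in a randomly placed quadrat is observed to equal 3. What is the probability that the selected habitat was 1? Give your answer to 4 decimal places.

0.8925

Likelihoods P(X=3 | ·): 1: 0.236347; 2: 0.0140247.
Posterior ∝ prior × likelihood. Numerator for 1: 0.33·0.236347 = 0.0779944.
Normalizing constant: 0.33·0.236347 + 0.67·0.0140247 = 0.0873909.
P(1 | observation) = 0.0779944 / 0.0873909 = 0.892477.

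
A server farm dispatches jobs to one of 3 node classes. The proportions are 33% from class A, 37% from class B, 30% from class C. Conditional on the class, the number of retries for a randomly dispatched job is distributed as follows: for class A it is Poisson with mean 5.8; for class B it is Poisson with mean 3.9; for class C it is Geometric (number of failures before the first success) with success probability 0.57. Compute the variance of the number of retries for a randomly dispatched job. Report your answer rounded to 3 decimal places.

7.814

Per component, A: μ=5.8, E[X²]=39.44; B: μ=3.9, E[X²]=19.11; C: μ=0.754386, E[X²]=1.89258.
E[X] = 0.33·5.8 + 0.37·3.9 + 0.3·0.754386 = 3.58332.
E[X²] = 0.33·39.44 + 0.37·19.11 + 0.3·1.89258 = 20.6537.
Var(X) = E[X²] − (E[X])² = 20.6537 − 12.8402 = 7.81352.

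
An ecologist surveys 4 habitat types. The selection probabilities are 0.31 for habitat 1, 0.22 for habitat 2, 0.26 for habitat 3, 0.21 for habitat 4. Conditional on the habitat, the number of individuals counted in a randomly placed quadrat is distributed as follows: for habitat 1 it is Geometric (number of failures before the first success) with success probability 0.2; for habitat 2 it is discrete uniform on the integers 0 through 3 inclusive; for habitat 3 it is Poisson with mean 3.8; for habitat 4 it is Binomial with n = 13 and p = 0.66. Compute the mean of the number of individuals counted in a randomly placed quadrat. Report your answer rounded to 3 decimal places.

4.360

Component means — 1: 4; 2: 1.5; 3: 3.8; 4: 8.58.
E[X] = 0.31·4 + 0.22·1.5 + 0.26·3.8 + 0.21·8.58 = 4.3598.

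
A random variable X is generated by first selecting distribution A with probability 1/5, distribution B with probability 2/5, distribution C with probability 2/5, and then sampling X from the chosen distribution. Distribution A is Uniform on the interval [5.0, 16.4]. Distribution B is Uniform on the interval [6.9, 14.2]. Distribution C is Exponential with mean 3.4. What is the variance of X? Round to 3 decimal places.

Per component, A: μ=10.7, E[X²]=125.32; B: μ=10.55, E[X²]=115.743; C: μ=3.4, E[X²]=23.12.
E[X] = 0.2·10.7 + 0.4·10.55 + 0.4·3.4 = 7.72.
E[X²] = 0.2·125.32 + 0.4·115.743 + 0.4·23.12 = 80.6093.
Var(X) = E[X²] − (E[X])² = 80.6093 − 59.5984 = 21.0109.

21.011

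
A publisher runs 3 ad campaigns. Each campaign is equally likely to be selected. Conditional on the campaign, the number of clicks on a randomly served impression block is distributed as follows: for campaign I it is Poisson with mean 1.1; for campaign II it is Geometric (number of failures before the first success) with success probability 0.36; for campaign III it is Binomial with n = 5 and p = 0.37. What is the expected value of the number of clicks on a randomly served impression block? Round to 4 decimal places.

Component means — I: 1.1; II: 1.77778; III: 1.85.
E[X] = 0.333333·1.1 + 0.333333·1.77778 + 0.333333·1.85 = 1.57593.

1.5759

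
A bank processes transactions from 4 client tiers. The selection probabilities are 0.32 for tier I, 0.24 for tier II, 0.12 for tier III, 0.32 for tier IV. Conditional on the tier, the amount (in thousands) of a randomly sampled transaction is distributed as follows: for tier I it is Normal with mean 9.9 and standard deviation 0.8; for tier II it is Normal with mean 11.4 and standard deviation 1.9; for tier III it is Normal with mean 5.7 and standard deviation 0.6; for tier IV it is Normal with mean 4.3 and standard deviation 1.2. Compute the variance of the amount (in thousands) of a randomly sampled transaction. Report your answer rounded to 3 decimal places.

10.519

Per component, I: μ=9.9, E[X²]=98.65; II: μ=11.4, E[X²]=133.57; III: μ=5.7, E[X²]=32.85; IV: μ=4.3, E[X²]=19.93.
E[X] = 0.32·9.9 + 0.24·11.4 + 0.12·5.7 + 0.32·4.3 = 7.964.
E[X²] = 0.32·98.65 + 0.24·133.57 + 0.12·32.85 + 0.32·19.93 = 73.9444.
Var(X) = E[X²] − (E[X])² = 73.9444 − 63.4253 = 10.5191.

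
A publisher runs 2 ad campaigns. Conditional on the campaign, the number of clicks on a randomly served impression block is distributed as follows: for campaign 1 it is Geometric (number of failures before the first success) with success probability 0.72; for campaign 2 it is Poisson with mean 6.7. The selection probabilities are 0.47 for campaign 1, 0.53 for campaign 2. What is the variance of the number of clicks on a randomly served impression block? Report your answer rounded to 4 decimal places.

13.7265

Per component, 1: μ=0.388889, E[X²]=0.691358; 2: μ=6.7, E[X²]=51.59.
E[X] = 0.47·0.388889 + 0.53·6.7 = 3.73378.
E[X²] = 0.47·0.691358 + 0.53·51.59 = 27.6676.
Var(X) = E[X²] − (E[X])² = 27.6676 − 13.9411 = 13.7265.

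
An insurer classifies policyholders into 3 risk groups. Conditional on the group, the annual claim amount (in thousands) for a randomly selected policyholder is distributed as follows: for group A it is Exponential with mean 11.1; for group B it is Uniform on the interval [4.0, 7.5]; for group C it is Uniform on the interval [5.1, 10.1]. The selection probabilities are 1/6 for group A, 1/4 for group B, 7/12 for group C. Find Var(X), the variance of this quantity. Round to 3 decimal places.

24.888

Per component, A: μ=11.1, E[X²]=246.42; B: μ=5.75, E[X²]=34.0833; C: μ=7.6, E[X²]=59.8433.
E[X] = 0.166667·11.1 + 0.25·5.75 + 0.583333·7.6 = 7.72083.
E[X²] = 0.166667·246.42 + 0.25·34.0833 + 0.583333·59.8433 = 84.4994.
Var(X) = E[X²] − (E[X])² = 84.4994 − 59.6113 = 24.8882.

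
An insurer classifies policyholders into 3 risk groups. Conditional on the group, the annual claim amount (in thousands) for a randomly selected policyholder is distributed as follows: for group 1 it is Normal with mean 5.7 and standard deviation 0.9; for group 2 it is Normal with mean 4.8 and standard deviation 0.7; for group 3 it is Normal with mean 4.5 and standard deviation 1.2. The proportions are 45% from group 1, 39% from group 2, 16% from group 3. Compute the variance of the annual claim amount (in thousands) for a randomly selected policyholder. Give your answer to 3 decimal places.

1.037

Per component, 1: μ=5.7, E[X²]=33.3; 2: μ=4.8, E[X²]=23.53; 3: μ=4.5, E[X²]=21.69.
E[X] = 0.45·5.7 + 0.39·4.8 + 0.16·4.5 = 5.157.
E[X²] = 0.45·33.3 + 0.39·23.53 + 0.16·21.69 = 27.6321.
Var(X) = E[X²] − (E[X])² = 27.6321 − 26.5946 = 1.03745.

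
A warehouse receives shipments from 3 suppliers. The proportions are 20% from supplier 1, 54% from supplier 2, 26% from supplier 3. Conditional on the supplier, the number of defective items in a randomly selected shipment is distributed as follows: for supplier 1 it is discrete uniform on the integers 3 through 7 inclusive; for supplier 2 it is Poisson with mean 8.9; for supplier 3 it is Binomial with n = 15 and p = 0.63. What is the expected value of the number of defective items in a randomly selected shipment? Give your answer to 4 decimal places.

Component means — 1: 5; 2: 8.9; 3: 9.45.
E[X] = 0.2·5 + 0.54·8.9 + 0.26·9.45 = 8.263.

8.2630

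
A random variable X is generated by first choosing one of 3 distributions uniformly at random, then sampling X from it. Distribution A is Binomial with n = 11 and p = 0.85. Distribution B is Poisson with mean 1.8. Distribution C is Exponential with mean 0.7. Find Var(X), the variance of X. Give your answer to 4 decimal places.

Per component, A: μ=9.35, E[X²]=88.825; B: μ=1.8, E[X²]=5.04; C: μ=0.7, E[X²]=0.98.
E[X] = 0.333333·9.35 + 0.333333·1.8 + 0.333333·0.7 = 3.95.
E[X²] = 0.333333·88.825 + 0.333333·5.04 + 0.333333·0.98 = 31.615.
Var(X) = E[X²] − (E[X])² = 31.615 − 15.6025 = 16.0125.

16.0125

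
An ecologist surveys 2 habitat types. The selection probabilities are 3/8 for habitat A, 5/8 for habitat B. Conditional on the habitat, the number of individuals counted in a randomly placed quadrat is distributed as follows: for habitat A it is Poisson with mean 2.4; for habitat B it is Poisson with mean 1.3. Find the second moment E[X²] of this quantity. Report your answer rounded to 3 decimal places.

4.929

For each component E[X²] = Var + (mean)², giving A: 8.16; B: 2.99.
Overall E[X²] = 0.375·8.16 + 0.625·2.99 = 4.92875.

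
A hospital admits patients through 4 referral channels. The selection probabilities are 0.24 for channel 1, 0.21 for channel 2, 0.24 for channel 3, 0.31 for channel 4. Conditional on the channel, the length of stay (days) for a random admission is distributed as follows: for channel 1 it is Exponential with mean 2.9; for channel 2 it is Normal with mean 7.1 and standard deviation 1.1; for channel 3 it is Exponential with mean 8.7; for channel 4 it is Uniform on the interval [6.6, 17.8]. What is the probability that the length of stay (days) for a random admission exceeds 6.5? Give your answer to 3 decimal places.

Conditional on each channel, P(X > 6.5): 1: 0.106312; 2: 0.70728; 3: 0.473726; 4: 1.
By total probability, P(X > 6.5) = 0.24·0.106312 + 0.21·0.70728 + 0.24·0.473726 + 0.31·1 = 0.597738.

0.598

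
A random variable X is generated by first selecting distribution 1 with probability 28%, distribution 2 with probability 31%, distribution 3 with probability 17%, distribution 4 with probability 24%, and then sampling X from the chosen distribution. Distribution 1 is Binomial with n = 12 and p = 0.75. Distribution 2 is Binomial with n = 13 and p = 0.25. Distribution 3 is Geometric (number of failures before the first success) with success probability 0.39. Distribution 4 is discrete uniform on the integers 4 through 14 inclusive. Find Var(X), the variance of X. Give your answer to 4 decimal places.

Per component, 1: μ=9, E[X²]=83.25; 2: μ=3.25, E[X²]=13; 3: μ=1.5641, E[X²]=6.45694; 4: μ=9, E[X²]=91.
E[X] = 0.28·9 + 0.31·3.25 + 0.17·1.5641 + 0.24·9 = 5.9534.
E[X²] = 0.28·83.25 + 0.31·13 + 0.17·6.45694 + 0.24·91 = 50.2777.
Var(X) = E[X²] − (E[X])² = 50.2777 − 35.4429 = 14.8347.

14.8347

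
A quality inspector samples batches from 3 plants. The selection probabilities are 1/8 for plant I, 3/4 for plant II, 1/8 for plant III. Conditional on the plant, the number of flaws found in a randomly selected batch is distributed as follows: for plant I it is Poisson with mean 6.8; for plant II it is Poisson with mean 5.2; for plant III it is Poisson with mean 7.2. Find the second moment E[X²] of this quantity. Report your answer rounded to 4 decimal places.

For each component E[X²] = Var + (mean)², giving I: 53.04; II: 32.24; III: 59.04.
Overall E[X²] = 0.125·53.04 + 0.75·32.24 + 0.125·59.04 = 38.19.

38.1900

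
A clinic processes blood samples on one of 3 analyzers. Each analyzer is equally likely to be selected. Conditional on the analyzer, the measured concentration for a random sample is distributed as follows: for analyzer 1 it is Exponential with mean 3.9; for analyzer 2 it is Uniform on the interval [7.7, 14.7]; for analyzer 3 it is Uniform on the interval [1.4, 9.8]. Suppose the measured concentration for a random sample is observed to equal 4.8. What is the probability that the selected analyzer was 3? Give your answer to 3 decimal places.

Likelihoods f(4.8 | ·): 1: 0.0748892; 2: 0; 3: 0.119048.
Posterior ∝ prior × likelihood. Numerator for 3: 0.333333·0.119048 = 0.0396825.
Normalizing constant: 0.333333·0.0748892 + 0.333333·0 + 0.333333·0.119048 = 0.0646456.
P(3 | observation) = 0.0396825 / 0.0646456 = 0.613847.

0.614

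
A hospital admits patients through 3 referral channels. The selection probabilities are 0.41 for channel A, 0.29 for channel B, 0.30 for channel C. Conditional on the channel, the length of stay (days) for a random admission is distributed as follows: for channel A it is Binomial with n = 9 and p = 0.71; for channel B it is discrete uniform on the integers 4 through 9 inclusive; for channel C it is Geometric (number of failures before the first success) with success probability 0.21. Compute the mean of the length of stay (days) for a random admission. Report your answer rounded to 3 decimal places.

5.633

Component means — A: 6.39; B: 6.5; C: 3.7619.
E[X] = 0.41·6.39 + 0.29·6.5 + 0.3·3.7619 = 5.63347.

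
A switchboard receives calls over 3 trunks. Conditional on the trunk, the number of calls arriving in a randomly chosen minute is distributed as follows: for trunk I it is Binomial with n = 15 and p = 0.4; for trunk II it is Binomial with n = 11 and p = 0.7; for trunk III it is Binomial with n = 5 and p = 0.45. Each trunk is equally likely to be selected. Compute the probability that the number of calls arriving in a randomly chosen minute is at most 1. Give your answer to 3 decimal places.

0.087

Conditional on each trunk, P(X ≤ 1): I: 0.00517203; II: 4.72392e-05; III: 0.256218.
By total probability, P(X ≤ 1) = 0.333333·0.00517203 + 0.333333·4.72392e-05 + 0.333333·0.256218 = 0.0871456.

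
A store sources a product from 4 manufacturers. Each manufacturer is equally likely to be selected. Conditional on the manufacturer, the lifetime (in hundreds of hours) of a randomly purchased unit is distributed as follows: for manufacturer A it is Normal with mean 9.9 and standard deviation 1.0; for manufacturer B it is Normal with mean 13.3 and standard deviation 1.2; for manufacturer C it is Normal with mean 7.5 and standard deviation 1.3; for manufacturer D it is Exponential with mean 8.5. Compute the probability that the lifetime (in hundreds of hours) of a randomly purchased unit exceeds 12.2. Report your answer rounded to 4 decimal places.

Conditional on each manufacturer, P(X > 12.2): A: 0.0107241; B: 0.820341; C: 0.000149951; D: 0.238045.
By total probability, P(X > 12.2) = 0.25·0.0107241 + 0.25·0.820341 + 0.25·0.000149951 + 0.25·0.238045 = 0.267315.

0.2673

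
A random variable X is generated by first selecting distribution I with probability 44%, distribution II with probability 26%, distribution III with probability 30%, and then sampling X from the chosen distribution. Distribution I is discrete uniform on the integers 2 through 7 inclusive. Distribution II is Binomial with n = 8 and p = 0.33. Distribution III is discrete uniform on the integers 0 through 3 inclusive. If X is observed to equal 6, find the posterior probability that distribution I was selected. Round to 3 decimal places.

0.946

Likelihoods P(X=6 | ·): I: 0.166667; II: 0.0162327; III: 0.
Posterior ∝ prior × likelihood. Numerator for I: 0.44·0.166667 = 0.0733333.
Normalizing constant: 0.44·0.166667 + 0.26·0.0162327 + 0.3·0 = 0.0775538.
P(I | observation) = 0.0733333 / 0.0775538 = 0.94558.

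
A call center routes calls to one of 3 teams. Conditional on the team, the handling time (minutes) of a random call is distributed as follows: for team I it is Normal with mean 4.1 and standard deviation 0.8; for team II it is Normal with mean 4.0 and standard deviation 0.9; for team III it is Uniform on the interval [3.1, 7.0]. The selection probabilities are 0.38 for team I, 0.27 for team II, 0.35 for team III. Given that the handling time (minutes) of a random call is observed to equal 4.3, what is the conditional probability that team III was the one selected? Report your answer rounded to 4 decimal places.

0.2321

Likelihoods f(4.3 | ·): I: 0.483335; II: 0.419315; III: 0.25641.
Posterior ∝ prior × likelihood. Numerator for III: 0.35·0.25641 = 0.0897436.
Normalizing constant: 0.38·0.483335 + 0.27·0.419315 + 0.35·0.25641 = 0.386626.
P(III | observation) = 0.0897436 / 0.386626 = 0.23212.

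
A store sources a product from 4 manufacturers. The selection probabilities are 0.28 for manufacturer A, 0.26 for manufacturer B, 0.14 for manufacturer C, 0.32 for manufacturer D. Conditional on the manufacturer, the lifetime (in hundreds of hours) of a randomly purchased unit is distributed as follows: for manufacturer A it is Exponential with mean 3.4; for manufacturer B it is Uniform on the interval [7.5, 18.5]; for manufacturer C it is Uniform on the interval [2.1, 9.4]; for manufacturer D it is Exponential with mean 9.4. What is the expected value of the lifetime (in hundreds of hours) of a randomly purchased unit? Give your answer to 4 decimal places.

8.1450

Component means — A: 3.4; B: 13; C: 5.75; D: 9.4.
E[X] = 0.28·3.4 + 0.26·13 + 0.14·5.75 + 0.32·9.4 = 8.145.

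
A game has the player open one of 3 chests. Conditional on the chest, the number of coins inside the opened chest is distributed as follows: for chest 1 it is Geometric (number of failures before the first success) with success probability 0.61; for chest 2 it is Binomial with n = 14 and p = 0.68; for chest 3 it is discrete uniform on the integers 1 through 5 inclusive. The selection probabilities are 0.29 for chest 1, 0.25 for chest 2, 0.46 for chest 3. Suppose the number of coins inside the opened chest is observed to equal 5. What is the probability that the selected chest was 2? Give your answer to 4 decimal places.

0.0266

Likelihoods P(X=5 | ·): 1: 0.00550368; 2: 0.0102414; 3: 0.2.
Posterior ∝ prior × likelihood. Numerator for 2: 0.25·0.0102414 = 0.00256034.
Normalizing constant: 0.29·0.00550368 + 0.25·0.0102414 + 0.46·0.2 = 0.0961564.
P(2 | observation) = 0.00256034 / 0.0961564 = 0.0266269.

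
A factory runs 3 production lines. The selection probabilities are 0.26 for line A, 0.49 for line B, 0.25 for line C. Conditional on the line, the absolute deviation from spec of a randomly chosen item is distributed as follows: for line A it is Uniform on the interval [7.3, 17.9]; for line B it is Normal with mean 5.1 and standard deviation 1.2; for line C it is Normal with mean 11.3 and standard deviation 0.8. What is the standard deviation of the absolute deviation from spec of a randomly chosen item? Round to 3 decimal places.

3.910

Per component, A: μ=12.6, E[X²]=168.123; B: μ=5.1, E[X²]=27.45; C: μ=11.3, E[X²]=128.33.
E[X] = 0.26·12.6 + 0.49·5.1 + 0.25·11.3 = 8.6.
E[X²] = 0.26·168.123 + 0.49·27.45 + 0.25·128.33 = 89.2451.
Var(X) = E[X²] − (E[X])² = 89.2451 − 73.96 = 15.2851.
SD(X) = √15.2851 = 3.90961.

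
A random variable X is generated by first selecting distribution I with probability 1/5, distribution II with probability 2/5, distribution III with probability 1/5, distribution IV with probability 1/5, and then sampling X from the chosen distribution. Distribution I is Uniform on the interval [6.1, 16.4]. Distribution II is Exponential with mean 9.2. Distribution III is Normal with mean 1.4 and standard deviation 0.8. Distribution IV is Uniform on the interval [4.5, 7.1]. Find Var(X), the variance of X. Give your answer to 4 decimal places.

Per component, I: μ=11.25, E[X²]=135.403; II: μ=9.2, E[X²]=169.28; III: μ=1.4, E[X²]=2.6; IV: μ=5.8, E[X²]=34.2033.
E[X] = 0.2·11.25 + 0.4·9.2 + 0.2·1.4 + 0.2·5.8 = 7.37.
E[X²] = 0.2·135.403 + 0.4·169.28 + 0.2·2.6 + 0.2·34.2033 = 102.153.
Var(X) = E[X²] − (E[X])² = 102.153 − 54.3169 = 47.8364.

47.8364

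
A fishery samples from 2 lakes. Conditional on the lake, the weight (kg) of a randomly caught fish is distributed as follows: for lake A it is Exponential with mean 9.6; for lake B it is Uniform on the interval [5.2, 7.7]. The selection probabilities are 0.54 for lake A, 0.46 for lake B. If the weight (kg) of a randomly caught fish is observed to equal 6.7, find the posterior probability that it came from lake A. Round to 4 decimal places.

Likelihoods f(6.7 | ·): A: 0.0518355; B: 0.4.
Posterior ∝ prior × likelihood. Numerator for A: 0.54·0.0518355 = 0.0279912.
Normalizing constant: 0.54·0.0518355 + 0.46·0.4 = 0.211991.
P(A | observation) = 0.0279912 / 0.211991 = 0.132039.

0.1320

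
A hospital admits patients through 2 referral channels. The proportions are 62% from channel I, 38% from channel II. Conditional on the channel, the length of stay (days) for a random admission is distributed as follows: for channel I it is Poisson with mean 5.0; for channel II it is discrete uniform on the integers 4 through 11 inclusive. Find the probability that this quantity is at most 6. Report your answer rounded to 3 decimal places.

Conditional on each channel, P(X ≤ 6): I: 0.762183; II: 0.375.
By total probability, P(X ≤ 6) = 0.62·0.762183 + 0.38·0.375 = 0.615054.

0.615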